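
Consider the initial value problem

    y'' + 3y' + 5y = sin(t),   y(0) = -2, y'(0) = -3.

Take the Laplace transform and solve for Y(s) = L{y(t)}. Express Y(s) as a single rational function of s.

Take the Laplace transform of both sides.
With L{y''} = s^2 Y - s·y(0) - y'(0) and L{y'} = sY - y(0), with y(0) = -2, y'(0) = -3: the LHS transforms to (s^2 + 3*s + 5)Y - (-2*s - 9).
The right side is L{sin(t)} = 1/(s^2 + 1).
So (s^2 + 3*s + 5)Y = 1/(s^2 + 1) + (-2*s - 9).
Solve for Y(s) and write it as one ratio of polynomials.

Y(s) = (-2*s^3 - 9*s^2 - 2*s - 8)/(s^4 + 3*s^3 + 6*s^2 + 3*s + 5)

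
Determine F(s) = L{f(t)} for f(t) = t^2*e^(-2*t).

L{e^(-2t)} = 1/(s + 2).
Then apply L{t^2·g(t)} = (-1)^2 d^2/ds^2[G(s)] with G(s) = 1/(s + 2):
differentiating 2 times and applying the sign gives 2/(s + 2)^3.

F(s) = 2/(s + 2)^3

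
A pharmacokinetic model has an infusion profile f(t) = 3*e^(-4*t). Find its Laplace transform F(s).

F(s) = 3/(s + 4)

L{3} = 3/s.
By the first shifting theorem, multiplying by e^(-4t) replaces s with s + 4.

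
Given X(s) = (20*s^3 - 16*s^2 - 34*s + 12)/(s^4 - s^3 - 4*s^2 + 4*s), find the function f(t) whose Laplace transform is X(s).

Factor the denominator: s^4 - s^3 - 4*s^2 + 4*s = s*(s - 2)*(s - 1)*(s + 2).
Partial fraction decomposition gives [6/(s - 1)] + [6/(s + 2)] + [5/(s - 2)] + [3/s].
Invert each term: 6/(s - 1) ↔ 6e^(t); 6/(s + 2) ↔ 6e^(-2t); 5/(s - 2) ↔ 5e^(2t); 3/(s - 0) ↔ 3e^(0t).

f(t) = 5*exp(2*t) + 6*exp(t) + 3 + 6*exp(-2*t)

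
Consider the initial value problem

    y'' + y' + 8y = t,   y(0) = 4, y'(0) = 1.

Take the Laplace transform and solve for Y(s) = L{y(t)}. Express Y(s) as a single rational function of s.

Transform both sides with L{·}.
The derivative rules (L{y''} = s^2 Y - s·y(0) - y'(0) and L{y'} = sY - y(0), with y(0) = 4, y'(0) = 1) turn the left side into (s^2 + s + 8)Y - (4*s + 5).
The right side is L{t} = s^(-2).
So (s^2 + s + 8)Y = s^(-2) + (4*s + 5).
Solve for Y(s) and write it as one ratio of polynomials.

Y(s) = (4*s^3 + 5*s^2 + 1)/(s^4 + s^3 + 8*s^2)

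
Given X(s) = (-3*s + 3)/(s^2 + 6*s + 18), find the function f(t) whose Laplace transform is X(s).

f(t) = 4*exp(-3*t)*sin(3*t) - 3*exp(-3*t)*cos(3*t)

Complete the square in the denominator: s^2 + 6*s + 18 = (s + 3)^2 + 3^2.
Split the numerator to match: -3*s + 3 = -3·(s + 3) + 4·3.
Invert each term: -3·(s + 3)/((s + 3)^2 + 9) ↔ -3e^(-3t)cos(3t); 4·3/((s + 3)^2 + 9) ↔ 4e^(-3t)sin(3t).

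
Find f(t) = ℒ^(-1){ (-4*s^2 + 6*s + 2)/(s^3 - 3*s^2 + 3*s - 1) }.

Factor the denominator: s^3 - 3*s^2 + 3*s - 1 = (s - 1)^3.
Partial fraction decomposition gives [-4/(s - 1)] + [-2/(s - 1)^2] + [4/(s - 1)^3].
Invert each term: -4/(s - 1) ↔ -4e^(t); -2/(s - 1)^2 ↔ -2t·e^(t); 4/(s - 1)^3 ↔ (2)t^2·e^(t).

f(t) = 2*t^2*exp(t) - 2*t*exp(t) - 4*exp(t)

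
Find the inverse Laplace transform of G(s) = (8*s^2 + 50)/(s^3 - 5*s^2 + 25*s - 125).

5*exp(5*t) + 3*sin(5*t) + 3*cos(5*t)

Factor the denominator: s^3 - 5*s^2 + 25*s - 125 = (s - 5)*(s^2 + 25).
Partial fraction decomposition gives [5/(s - 5)] + [3*s/(s^2 + 25)] + [15/(s^2 + 25)].
Invert each term: 5/(s - 5) ↔ 5e^(5t); 3·s/(s^2 + 25) ↔ 3cos(5t); 3·5/(s^2 + 25) ↔ 3sin(5t).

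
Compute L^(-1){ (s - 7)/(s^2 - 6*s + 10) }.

-4*exp(3*t)*sin(t) + exp(3*t)*cos(t)

Complete the square in the denominator: s^2 - 6*s + 10 = (s - 3)^2 + 1^2.
Split the numerator to match: s - 7 = 1·(s - 3) - 4·1.
Invert each term: 1·(s - 3)/((s - 3)^2 + 1) ↔ e^(3t)cos(t); -4·1/((s - 3)^2 + 1) ↔ -4e^(3t)sin(t).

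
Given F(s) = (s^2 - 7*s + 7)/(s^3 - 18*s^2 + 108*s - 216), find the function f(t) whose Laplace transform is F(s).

Factor the denominator: s^3 - 18*s^2 + 108*s - 216 = (s - 6)^3.
Partial fraction decomposition gives [1/(s - 6)] + [5/(s - 6)^2] + [(s - 6)^(-3)].
Invert each term: 1/(s - 6) ↔ e^(6t); 5/(s - 6)^2 ↔ 5t·e^(6t); 1/(s - 6)^3 ↔ (1/2)t^2·e^(6t).

f(t) = t^2*exp(6*t)/2 + 5*t*exp(6*t) + exp(6*t)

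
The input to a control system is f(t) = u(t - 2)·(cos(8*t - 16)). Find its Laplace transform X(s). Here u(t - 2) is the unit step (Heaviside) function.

X(s) = s*exp(-2*s)/(s^2 + 64)

By the second shifting theorem, L{u(t - c)·g(t - c)} = e^(-cs)·G(s) with c = 2 and G(s) = L{g(t)}.
L{cos(8t)} = s/(s^2 + 64).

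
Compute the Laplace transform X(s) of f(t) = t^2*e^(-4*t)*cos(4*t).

L{cos(4t)} = s/(s^2 + 16).
Multiplying by e^(-4t) shifts s → s + 4, so L{e^(-4*t)*cos(4*t)} = (s + 4)/((s + 4)^2 + 16).
Then apply L{t^2·g(t)} = (-1)^2 d^2/ds^2[G(s)] with G(s) = (s + 4)/((s + 4)^2 + 16):
differentiating 2 times and applying the sign gives 2*(s + 4)*(s^2 + 8*s - 32)/(s^2 + 8*s + 32)^3.

X(s) = 2*(s + 4)*(s^2 + 8*s - 32)/(s^2 + 8*s + 32)^3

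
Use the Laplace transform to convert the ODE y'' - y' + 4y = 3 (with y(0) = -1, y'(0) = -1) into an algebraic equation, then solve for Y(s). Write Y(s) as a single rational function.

Y(s) = (-s^2 + 3)/(s^3 - s^2 + 4*s)

Transform both sides with L{·}.
With L{y''} = s^2 Y - s·y(0) - y'(0) and L{y'} = sY - y(0), with y(0) = -1, y'(0) = -1: the LHS transforms to (s^2 - s + 4)Y - (-s).
The right side is L{3} = 3/s.
So (s^2 - s + 4)Y = 3/s + (-s).
Solve for Y(s) and write it as one ratio of polynomials.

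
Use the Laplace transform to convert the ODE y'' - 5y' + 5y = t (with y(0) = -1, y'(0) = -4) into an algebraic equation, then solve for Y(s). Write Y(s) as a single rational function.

Y(s) = (-s^3 + s^2 + 1)/(s^4 - 5*s^3 + 5*s^2)

Take the Laplace transform of both sides.
The derivative rules (L{y''} = s^2 Y - s·y(0) - y'(0) and L{y'} = sY - y(0), with y(0) = -1, y'(0) = -4) turn the left side into (s^2 - 5*s + 5)Y - (-s + 1).
The right side is L{t} = s^(-2).
So (s^2 - 5*s + 5)Y = s^(-2) + (-s + 1).
Divide through and combine into a single rational function.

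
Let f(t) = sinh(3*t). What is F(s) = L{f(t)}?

L{sinh(3t)} = 3/(s^2 - 9).

F(s) = 3/(s^2 - 9)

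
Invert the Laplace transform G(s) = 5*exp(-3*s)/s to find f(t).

f(t) = Heaviside(t - 3)*(5)

The factor e^(-3s) signals a time shift by c = 3 (second shifting theorem).
L{5} = 5/s, so L^-1{5/s} = 5.
Hence the inverse is u(t - 3) times that function evaluated at t - 3.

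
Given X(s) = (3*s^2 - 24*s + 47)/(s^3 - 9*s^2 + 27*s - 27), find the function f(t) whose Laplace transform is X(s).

Factor the denominator: s^3 - 9*s^2 + 27*s - 27 = (s - 3)^3.
Partial fraction decomposition gives [3/(s - 3)] + [-6/(s - 3)^2] + [2/(s - 3)^3].
Invert each term: 3/(s - 3) ↔ 3e^(3t); -6/(s - 3)^2 ↔ -6t·e^(3t); 2/(s - 3)^3 ↔ (1)t^2·e^(3t).

f(t) = t^2*exp(3*t) - 6*t*exp(3*t) + 3*exp(3*t)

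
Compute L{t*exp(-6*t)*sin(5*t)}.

L{sin(5t)} = 5/(s^2 + 25).
Multiplying by e^(-6t) shifts s → s + 6, so L{exp(-6*t)*sin(5*t)} = 5/((s + 6)^2 + 25).
Then apply L{t·g(t)} = -d/ds[G(s)] with G(s) = 5/((s + 6)^2 + 25):
differentiating 1 time and applying the sign gives 10*(s + 6)/(s^2 + 12*s + 61)^2.

10*(s + 6)/(s^2 + 12*s + 61)^2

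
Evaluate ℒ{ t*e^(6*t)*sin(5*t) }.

10*(s - 6)/(s^2 - 12*s + 61)^2

L{sin(5t)} = 5/(s^2 + 25).
Multiplying by e^(6t) shifts s → s - 6, so L{e^(6*t)*sin(5*t)} = 5/((s - 6)^2 + 25).
Then apply L{t·g(t)} = -d/ds[G(s)] with G(s) = 5/((s - 6)^2 + 25):
differentiating 1 time and applying the sign gives 10*(s - 6)/(s^2 - 12*s + 61)^2.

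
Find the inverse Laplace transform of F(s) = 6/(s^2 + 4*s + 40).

exp(-2*t)*sin(6*t)

Rewrite the denominator: s^2 + 4*s + 40 = (s + 2)^2 + 36.
The form in (s + 2) signals a first-shifting-theorem factor e^(-2t).
Since L{sin(6t)} = 6/(s^2 + 36), the inverse is e^(-2*t)*sin(6*t).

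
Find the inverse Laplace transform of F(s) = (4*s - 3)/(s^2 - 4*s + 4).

Factor the denominator: s^2 - 4*s + 4 = (s - 2)^2.
Partial fraction decomposition gives [4/(s - 2)] + [5/(s - 2)^2].
Invert each term: 4/(s - 2) ↔ 4e^(2t); 5/(s - 2)^2 ↔ 5t·e^(2t).

5*t*exp(2*t) + 4*exp(2*t)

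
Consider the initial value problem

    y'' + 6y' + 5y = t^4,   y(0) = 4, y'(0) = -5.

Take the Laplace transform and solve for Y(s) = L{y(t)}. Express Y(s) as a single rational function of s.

Laplace-transform each side.
Using L{y''} = s^2 Y - s·y(0) - y'(0) and L{y'} = sY - y(0), with y(0) = 4, y'(0) = -5, the left side becomes (s^2 + 6*s + 5)Y - (4*s + 19).
The right side is L{t^4} = 24/s^5.
So (s^2 + 6*s + 5)Y = 24/s^5 + (4*s + 19).
Solve for Y(s) and write it as one ratio of polynomials.

Y(s) = (4*s^6 + 19*s^5 + 24)/(s^7 + 6*s^6 + 5*s^5)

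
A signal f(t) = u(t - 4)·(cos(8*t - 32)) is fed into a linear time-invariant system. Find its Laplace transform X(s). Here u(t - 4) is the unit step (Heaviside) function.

By the second shifting theorem, L{u(t - c)·g(t - c)} = e^(-cs)·G(s) with c = 4 and G(s) = L{g(t)}.
L{cos(8t)} = s/(s^2 + 64).

X(s) = s*exp(-4*s)/(s^2 + 64)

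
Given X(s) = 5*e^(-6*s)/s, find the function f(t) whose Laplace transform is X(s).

f(t) = Heaviside(t - 6)*(5)

The factor e^(-6s) signals a time shift by c = 6 (second shifting theorem).
L{5} = 5/s, so L^-1{5/s} = 5.
Hence the inverse is u(t - 6) times that function evaluated at t - 6.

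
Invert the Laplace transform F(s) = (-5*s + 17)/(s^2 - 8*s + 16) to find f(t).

f(t) = -3*t*exp(4*t) - 5*exp(4*t)

Factor the denominator: s^2 - 8*s + 16 = (s - 4)^2.
Partial fraction decomposition gives [-5/(s - 4)] + [-3/(s - 4)^2].
Invert each term: -5/(s - 4) ↔ -5e^(4t); -3/(s - 4)^2 ↔ -3t·e^(4t).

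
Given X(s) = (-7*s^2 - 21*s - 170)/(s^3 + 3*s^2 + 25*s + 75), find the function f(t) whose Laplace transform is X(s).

Factor the denominator: s^3 + 3*s^2 + 25*s + 75 = (s + 3)*(s^2 + 25).
Partial fraction decomposition gives [-5/(s + 3)] + [-2*s/(s^2 + 25)] + [-15/(s^2 + 25)].
Invert each term: -5/(s + 3) ↔ -5e^(-3t); -2·s/(s^2 + 25) ↔ -2cos(5t); -3·5/(s^2 + 25) ↔ -3sin(5t).

f(t) = -3*sin(5*t) - 2*cos(5*t) - 5*exp(-3*t)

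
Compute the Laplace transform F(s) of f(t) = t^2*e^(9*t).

F(s) = 2/(s - 9)^3

L{e^(9t)} = 1/(s - 9).
Then apply L{t^2·g(t)} = (-1)^2 d^2/ds^2[G(s)] with G(s) = 1/(s - 9):
differentiating 2 times and applying the sign gives 2/(s - 9)^3.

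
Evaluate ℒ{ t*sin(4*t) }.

L{sin(4t)} = 4/(s^2 + 16).
Then apply L{t·g(t)} = -d/ds[G(s)] with G(s) = 4/(s^2 + 16):
differentiating 1 time and applying the sign gives 8*s/(s^2 + 16)^2.

8*s/(s^2 + 16)^2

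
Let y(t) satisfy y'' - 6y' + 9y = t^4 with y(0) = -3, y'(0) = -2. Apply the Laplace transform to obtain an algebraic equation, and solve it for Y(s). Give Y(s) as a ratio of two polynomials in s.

Transform both sides with L{·}.
The derivative rules (L{y''} = s^2 Y - s·y(0) - y'(0) and L{y'} = sY - y(0), with y(0) = -3, y'(0) = -2) turn the left side into (s^2 - 6*s + 9)Y - (-3*s + 16).
The right side is L{t^4} = 24/s^5.
So (s^2 - 6*s + 9)Y = 24/s^5 + (-3*s + 16).
Isolate Y and clear denominators.

Y(s) = (-3*s^6 + 16*s^5 + 24)/(s^7 - 6*s^6 + 9*s^5)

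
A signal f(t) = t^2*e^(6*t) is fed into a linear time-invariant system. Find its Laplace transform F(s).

F(s) = 2/(s - 6)^3

L{e^(6t)} = 1/(s - 6).
Then apply L{t^2·g(t)} = (-1)^2 d^2/ds^2[G(s)] with G(s) = 1/(s - 6):
differentiating 2 times and applying the sign gives 2/(s - 6)^3.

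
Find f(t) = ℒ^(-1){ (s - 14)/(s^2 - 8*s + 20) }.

Complete the square in the denominator: s^2 - 8*s + 20 = (s - 4)^2 + 2^2.
Split the numerator to match: s - 14 = 1·(s - 4) - 5·2.
Invert each term: 1·(s - 4)/((s - 4)^2 + 4) ↔ e^(4t)cos(2t); -5·2/((s - 4)^2 + 4) ↔ -5e^(4t)sin(2t).

f(t) = -5*exp(4*t)*sin(2*t) + exp(4*t)*cos(2*t)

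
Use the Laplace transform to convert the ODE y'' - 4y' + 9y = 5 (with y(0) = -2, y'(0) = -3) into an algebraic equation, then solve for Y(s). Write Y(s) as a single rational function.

Y(s) = (-2*s^2 + 5*s + 5)/(s^3 - 4*s^2 + 9*s)

Laplace-transform each side.
Using L{y''} = s^2 Y - s·y(0) - y'(0) and L{y'} = sY - y(0), with y(0) = -2, y'(0) = -3, the left side becomes (s^2 - 4*s + 9)Y - (-2*s + 5).
The right side is L{5} = 5/s.
So (s^2 - 4*s + 9)Y = 5/s + (-2*s + 5).
Isolate Y and clear denominators.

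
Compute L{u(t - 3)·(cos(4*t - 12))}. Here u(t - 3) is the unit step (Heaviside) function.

By the second shifting theorem, L{u(t - c)·g(t - c)} = e^(-cs)·H(s) with c = 3 and H(s) = L{g(t)}.
L{cos(4t)} = s/(s^2 + 16).

s*exp(-3*s)/(s^2 + 16)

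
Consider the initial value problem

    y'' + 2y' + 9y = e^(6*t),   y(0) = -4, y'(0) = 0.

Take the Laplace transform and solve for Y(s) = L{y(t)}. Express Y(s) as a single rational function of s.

Y(s) = (-4*s^2 + 16*s + 49)/(s^3 - 4*s^2 - 3*s - 54)

Take the Laplace transform of both sides.
Using L{y''} = s^2 Y - s·y(0) - y'(0) and L{y'} = sY - y(0), with y(0) = -4, y'(0) = 0, the left side becomes (s^2 + 2*s + 9)Y - (-4*s - 8).
The right side is L{e^(6*t)} = 1/(s - 6).
So (s^2 + 2*s + 9)Y = 1/(s - 6) + (-4*s - 8).
Divide through and combine into a single rational function.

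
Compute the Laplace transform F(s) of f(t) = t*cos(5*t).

F(s) = (s - 5)*(s + 5)/(s^2 + 25)^2

L{cos(5t)} = s/(s^2 + 25).
Then apply L{t·g(t)} = -d/ds[G(s)] with G(s) = s/(s^2 + 25):
differentiating 1 time and applying the sign gives (s - 5)*(s + 5)/(s^2 + 25)^2.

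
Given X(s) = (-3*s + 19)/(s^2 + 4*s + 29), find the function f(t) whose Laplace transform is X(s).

f(t) = 5*exp(-2*t)*sin(5*t) - 3*exp(-2*t)*cos(5*t)

Complete the square in the denominator: s^2 + 4*s + 29 = (s + 2)^2 + 5^2.
Split the numerator to match: -3*s + 19 = -3·(s + 2) + 5·5.
Invert each term: -3·(s + 2)/((s + 2)^2 + 25) ↔ -3e^(-2t)cos(5t); 5·5/((s + 2)^2 + 25) ↔ 5e^(-2t)sin(5t).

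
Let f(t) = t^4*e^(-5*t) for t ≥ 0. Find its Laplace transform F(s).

L{t^4} = 4!/s^5 = 24/s^5.
By the first shifting theorem, multiplying by e^(-5t) replaces s with s + 5.

F(s) = 24/(s + 5)^5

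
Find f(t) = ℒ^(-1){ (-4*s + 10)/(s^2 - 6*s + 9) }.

Factor the denominator: s^2 - 6*s + 9 = (s - 3)^2.
Partial fraction decomposition gives [-4/(s - 3)] + [-2/(s - 3)^2].
Invert each term: -4/(s - 3) ↔ -4e^(3t); -2/(s - 3)^2 ↔ -2t·e^(3t).

f(t) = -2*t*exp(3*t) - 4*exp(3*t)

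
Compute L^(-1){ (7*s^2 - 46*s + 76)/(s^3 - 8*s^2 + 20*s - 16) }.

Factor the denominator: s^3 - 8*s^2 + 20*s - 16 = (s - 4)*(s - 2)^2.
Partial fraction decomposition gives [6/(s - 2)] + [-6/(s - 2)^2] + [1/(s - 4)].
Invert each term: 6/(s - 2) ↔ 6e^(2t); -6/(s - 2)^2 ↔ -6t·e^(2t); 1/(s - 4) ↔ e^(4t).

-6*t*exp(2*t) + exp(4*t) + 6*exp(2*t)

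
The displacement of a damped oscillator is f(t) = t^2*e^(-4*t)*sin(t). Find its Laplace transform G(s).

G(s) = 2*(3*s^2 + 24*s + 47)/(s^2 + 8*s + 17)^3

L{sin(t)} = 1/(s^2 + 1).
Multiplying by e^(-4t) shifts s → s + 4, so L{e^(-4*t)*sin(t)} = 1/((s + 4)^2 + 1).
Then apply L{t^2·g(t)} = (-1)^2 d^2/ds^2[H(s)] with H(s) = 1/((s + 4)^2 + 1):
differentiating 2 times and applying the sign gives 2*(3*s^2 + 24*s + 47)/(s^2 + 8*s + 17)^3.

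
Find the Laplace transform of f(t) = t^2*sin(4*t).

L{sin(4t)} = 4/(s^2 + 16).
Then apply L{t^2·g(t)} = (-1)^2 d^2/ds^2[G(s)] with G(s) = 4/(s^2 + 16):
differentiating 2 times and applying the sign gives 8*(3*s^2 - 16)/(s^2 + 16)^3.

8*(3*s^2 - 16)/(s^2 + 16)^3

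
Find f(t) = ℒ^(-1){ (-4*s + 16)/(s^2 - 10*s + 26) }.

f(t) = -4*exp(5*t)*sin(t) - 4*exp(5*t)*cos(t)

Complete the square in the denominator: s^2 - 10*s + 26 = (s - 5)^2 + 1^2.
Split the numerator to match: -4*s + 16 = -4·(s - 5) - 4·1.
Invert each term: -4·(s - 5)/((s - 5)^2 + 1) ↔ -4e^(5t)cos(t); -4·1/((s - 5)^2 + 1) ↔ -4e^(5t)sin(t).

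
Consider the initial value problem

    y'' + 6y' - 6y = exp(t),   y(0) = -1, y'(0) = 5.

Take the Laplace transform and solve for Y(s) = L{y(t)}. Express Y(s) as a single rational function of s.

Take the Laplace transform of both sides.
With L{y''} = s^2 Y - s·y(0) - y'(0) and L{y'} = sY - y(0), with y(0) = -1, y'(0) = 5: the LHS transforms to (s^2 + 6*s - 6)Y - (-s - 1).
The right side is L{exp(t)} = 1/(s - 1).
So (s^2 + 6*s - 6)Y = 1/(s - 1) + (-s - 1).
Solve for Y(s) and write it as one ratio of polynomials.

Y(s) = (-s^2 + 2)/(s^3 + 5*s^2 - 12*s + 6)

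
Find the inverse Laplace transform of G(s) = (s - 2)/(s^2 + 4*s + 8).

Complete the square in the denominator: s^2 + 4*s + 8 = (s + 2)^2 + 2^2.
Split the numerator to match: s - 2 = 1·(s + 2) - 2·2.
Invert each term: 1·(s + 2)/((s + 2)^2 + 4) ↔ e^(-2t)cos(2t); -2·2/((s + 2)^2 + 4) ↔ -2e^(-2t)sin(2t).

-2*exp(-2*t)*sin(2*t) + exp(-2*t)*cos(2*t)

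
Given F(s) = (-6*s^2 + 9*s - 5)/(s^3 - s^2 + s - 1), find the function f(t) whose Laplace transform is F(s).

Factor the denominator: s^3 - s^2 + s - 1 = (s - 1)*(s^2 + 1).
Partial fraction decomposition gives [-1/(s - 1)] + [-5*s/(s^2 + 1)] + [4/(s^2 + 1)].
Invert each term: -1/(s - 1) ↔ -e^(t); -5·s/(s^2 + 1) ↔ -5cos(t); 4·1/(s^2 + 1) ↔ 4sin(t).

f(t) = -exp(t) + 4*sin(t) - 5*cos(t)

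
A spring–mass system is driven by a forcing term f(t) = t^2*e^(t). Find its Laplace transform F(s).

L{e^(t)} = 1/(s - 1).
Then apply L{t^2·g(t)} = (-1)^2 d^2/ds^2[G(s)] with G(s) = 1/(s - 1):
differentiating 2 times and applying the sign gives 2/(s - 1)^3.

F(s) = 2/(s - 1)^3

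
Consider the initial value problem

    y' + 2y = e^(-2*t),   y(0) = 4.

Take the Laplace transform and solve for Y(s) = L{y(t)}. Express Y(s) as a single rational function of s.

Laplace-transform each side.
The derivative rules (L{y'} = sY - y(0) = sY - 4) turn the left side into (s + 2)Y - (4).
The right side is L{e^(-2*t)} = 1/(s + 2).
So (s + 2)Y = 1/(s + 2) + (4).
Solve for Y(s) and write it as one ratio of polynomials.

Y(s) = (4*s + 9)/(s^2 + 4*s + 4)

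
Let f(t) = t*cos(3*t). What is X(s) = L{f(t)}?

L{cos(3t)} = s/(s^2 + 9).
Then apply L{t·g(t)} = -d/ds[G(s)] with G(s) = s/(s^2 + 9):
differentiating 1 time and applying the sign gives (s - 3)*(s + 3)/(s^2 + 9)^2.

X(s) = (s - 3)*(s + 3)/(s^2 + 9)^2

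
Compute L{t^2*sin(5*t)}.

10*(3*s^2 - 25)/(s^2 + 25)^3

L{sin(5t)} = 5/(s^2 + 25).
Then apply L{t^2·g(t)} = (-1)^2 d^2/ds^2[G(s)] with G(s) = 5/(s^2 + 25):
differentiating 2 times and applying the sign gives 10*(3*s^2 - 25)/(s^2 + 25)^3.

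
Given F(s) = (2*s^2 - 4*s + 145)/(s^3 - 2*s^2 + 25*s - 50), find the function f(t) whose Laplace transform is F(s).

Factor the denominator: s^3 - 2*s^2 + 25*s - 50 = (s - 2)*(s^2 + 25).
Partial fraction decomposition gives [5/(s - 2)] + [-3*s/(s^2 + 25)] + [-10/(s^2 + 25)].
Invert each term: 5/(s - 2) ↔ 5e^(2t); -3·s/(s^2 + 25) ↔ -3cos(5t); -2·5/(s^2 + 25) ↔ -2sin(5t).

f(t) = 5*exp(2*t) - 2*sin(5*t) - 3*cos(5*t)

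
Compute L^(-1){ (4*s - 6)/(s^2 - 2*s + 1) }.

Factor the denominator: s^2 - 2*s + 1 = (s - 1)^2.
Partial fraction decomposition gives [4/(s - 1)] + [-2/(s - 1)^2].
Invert each term: 4/(s - 1) ↔ 4e^(t); -2/(s - 1)^2 ↔ -2t·e^(t).

-2*t*exp(t) + 4*exp(t)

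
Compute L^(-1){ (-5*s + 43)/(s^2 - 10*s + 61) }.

3*exp(5*t)*sin(6*t) - 5*exp(5*t)*cos(6*t)

Complete the square in the denominator: s^2 - 10*s + 61 = (s - 5)^2 + 6^2.
Split the numerator to match: -5*s + 43 = -5·(s - 5) + 3·6.
Invert each term: -5·(s - 5)/((s - 5)^2 + 36) ↔ -5e^(5t)cos(6t); 3·6/((s - 5)^2 + 36) ↔ 3e^(5t)sin(6t).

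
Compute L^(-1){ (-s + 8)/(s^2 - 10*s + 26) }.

3*exp(5*t)*sin(t) - exp(5*t)*cos(t)

Complete the square in the denominator: s^2 - 10*s + 26 = (s - 5)^2 + 1^2.
Split the numerator to match: -s + 8 = -1·(s - 5) + 3·1.
Invert each term: -1·(s - 5)/((s - 5)^2 + 1) ↔ -e^(5t)cos(t); 3·1/((s - 5)^2 + 1) ↔ 3e^(5t)sin(t).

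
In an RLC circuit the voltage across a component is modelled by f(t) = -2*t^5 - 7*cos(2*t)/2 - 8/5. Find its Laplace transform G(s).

By linearity of the Laplace transform, transform each term separately.
(-2)·[L{t^5} = 5!/s^6 = 120/s^6]; (-7/2)·[L{cos(2t)} = s/(s^2 + 4)]; L{-8/5} = (-8/5)/s.

G(s) = -7*s/(2*(s^2 + 4)) - 8/(5*s) - 240/s^6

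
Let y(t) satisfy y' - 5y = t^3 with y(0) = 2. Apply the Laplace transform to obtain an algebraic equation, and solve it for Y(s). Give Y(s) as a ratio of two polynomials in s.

Y(s) = (2*s^4 + 6)/(s^5 - 5*s^4)

Laplace-transform each side.
With L{y'} = sY - y(0) = sY - 2: the LHS transforms to (s - 5)Y - (2).
The right side is L{t^3} = 6/s^4.
So (s - 5)Y = 6/s^4 + (2).
Solve for Y(s) and write it as one ratio of polynomials.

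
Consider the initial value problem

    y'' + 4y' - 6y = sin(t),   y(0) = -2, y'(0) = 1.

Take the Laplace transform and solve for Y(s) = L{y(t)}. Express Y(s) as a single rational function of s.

Y(s) = (-2*s^3 - 7*s^2 - 2*s - 6)/(s^4 + 4*s^3 - 5*s^2 + 4*s - 6)

Apply the Laplace transform to the equation.
The derivative rules (L{y''} = s^2 Y - s·y(0) - y'(0) and L{y'} = sY - y(0), with y(0) = -2, y'(0) = 1) turn the left side into (s^2 + 4*s - 6)Y - (-2*s - 7).
The right side is L{sin(t)} = 1/(s^2 + 1).
So (s^2 + 4*s - 6)Y = 1/(s^2 + 1) + (-2*s - 7).
Divide through and combine into a single rational function.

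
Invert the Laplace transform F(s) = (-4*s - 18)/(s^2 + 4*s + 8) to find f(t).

Complete the square in the denominator: s^2 + 4*s + 8 = (s + 2)^2 + 2^2.
Split the numerator to match: -4*s - 18 = -4·(s + 2) - 5·2.
Invert each term: -4·(s + 2)/((s + 2)^2 + 4) ↔ -4e^(-2t)cos(2t); -5·2/((s + 2)^2 + 4) ↔ -5e^(-2t)sin(2t).

f(t) = -5*exp(-2*t)*sin(2*t) - 4*exp(-2*t)*cos(2*t)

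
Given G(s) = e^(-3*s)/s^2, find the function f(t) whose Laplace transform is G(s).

f(t) = Heaviside(t - 3)*(t - 3)

The factor e^(-3s) signals a time shift by c = 3 (second shifting theorem).
L{t} = 1!/s^2 = 1/s^2, so L^-1{s^(-2)} = t.
Hence the inverse is u(t - 3) times that function evaluated at t - 3.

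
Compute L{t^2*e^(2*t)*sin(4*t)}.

L{sin(4t)} = 4/(s^2 + 16).
Multiplying by e^(2t) shifts s → s - 2, so L{e^(2*t)*sin(4*t)} = 4/((s - 2)^2 + 16).
Then apply L{t^2·g(t)} = (-1)^2 d^2/ds^2[G(s)] with G(s) = 4/((s - 2)^2 + 16):
differentiating 2 times and applying the sign gives 8*(3*s^2 - 12*s - 4)/(s^2 - 4*s + 20)^3.

8*(3*s^2 - 12*s - 4)/(s^2 - 4*s + 20)^3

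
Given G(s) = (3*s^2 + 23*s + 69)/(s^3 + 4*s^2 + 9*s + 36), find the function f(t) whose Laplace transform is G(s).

f(t) = 5*sin(3*t) + 2*cos(3*t) + exp(-4*t)

Factor the denominator: s^3 + 4*s^2 + 9*s + 36 = (s + 4)*(s^2 + 9).
Partial fraction decomposition gives [1/(s + 4)] + [2*s/(s^2 + 9)] + [15/(s^2 + 9)].
Invert each term: 1/(s + 4) ↔ e^(-4t); 2·s/(s^2 + 9) ↔ 2cos(3t); 5·3/(s^2 + 9) ↔ 5sin(3t).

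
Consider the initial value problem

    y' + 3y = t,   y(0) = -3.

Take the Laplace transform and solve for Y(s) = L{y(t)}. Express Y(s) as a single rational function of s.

Y(s) = (-3*s^2 + 1)/(s^3 + 3*s^2)

Laplace-transform each side.
The derivative rules (L{y'} = sY - y(0) = sY - (-3)) turn the left side into (s + 3)Y - (-3).
The right side is L{t} = s^(-2).
So (s + 3)Y = s^(-2) + (-3).
Isolate Y and clear denominators.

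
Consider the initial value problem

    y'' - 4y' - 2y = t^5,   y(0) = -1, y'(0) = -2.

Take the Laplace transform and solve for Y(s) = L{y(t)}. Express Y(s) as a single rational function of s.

Y(s) = (-s^7 + 2*s^6 + 120)/(s^8 - 4*s^7 - 2*s^6)

Take the Laplace transform of both sides.
The derivative rules (L{y''} = s^2 Y - s·y(0) - y'(0) and L{y'} = sY - y(0), with y(0) = -1, y'(0) = -2) turn the left side into (s^2 - 4*s - 2)Y - (-s + 2).
The right side is L{t^5} = 120/s^6.
So (s^2 - 4*s - 2)Y = 120/s^6 + (-s + 2).
Divide through and combine into a single rational function.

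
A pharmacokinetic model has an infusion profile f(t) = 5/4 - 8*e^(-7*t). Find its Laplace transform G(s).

G(s) = -8/(s + 7) + 5/(4*s)

Apply the Laplace transform termwise.
(-8)·[L{e^(-7t)} = 1/(s + 7)]; L{5/4} = (5/4)/s.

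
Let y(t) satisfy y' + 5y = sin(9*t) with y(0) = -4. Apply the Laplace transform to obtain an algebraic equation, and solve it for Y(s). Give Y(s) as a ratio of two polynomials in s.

Y(s) = (-4*s^2 - 315)/(s^3 + 5*s^2 + 81*s + 405)

Laplace-transform each side.
Using L{y'} = sY - y(0) = sY - (-4), the left side becomes (s + 5)Y - (-4).
The right side is L{sin(9*t)} = 9/(s^2 + 81).
So (s + 5)Y = 9/(s^2 + 81) + (-4).
Isolate Y and clear denominators.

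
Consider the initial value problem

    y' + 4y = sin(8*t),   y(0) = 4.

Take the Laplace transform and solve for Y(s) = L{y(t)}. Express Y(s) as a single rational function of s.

Transform both sides with L{·}.
The derivative rules (L{y'} = sY - y(0) = sY - 4) turn the left side into (s + 4)Y - (4).
The right side is L{sin(8*t)} = 8/(s^2 + 64).
So (s + 4)Y = 8/(s^2 + 64) + (4).
Isolate Y and clear denominators.

Y(s) = (4*s^2 + 264)/(s^3 + 4*s^2 + 64*s + 256)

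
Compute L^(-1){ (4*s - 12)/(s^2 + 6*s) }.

-2 + 6*exp(-6*t)

Factor the denominator: s^2 + 6*s = s*(s + 6).
Partial fraction decomposition gives [6/(s + 6)] + [-2/s].
Invert each term: 6/(s + 6) ↔ 6e^(-6t); -2/(s - 0) ↔ -2e^(0t).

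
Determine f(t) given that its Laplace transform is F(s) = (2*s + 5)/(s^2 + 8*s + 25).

f(t) = -exp(-4*t)*sin(3*t) + 2*exp(-4*t)*cos(3*t)

Complete the square in the denominator: s^2 + 8*s + 25 = (s + 4)^2 + 3^2.
Split the numerator to match: 2*s + 5 = 2·(s + 4) - 1·3.
Invert each term: 2·(s + 4)/((s + 4)^2 + 9) ↔ 2e^(-4t)cos(3t); -1·3/((s + 4)^2 + 9) ↔ -e^(-4t)sin(3t).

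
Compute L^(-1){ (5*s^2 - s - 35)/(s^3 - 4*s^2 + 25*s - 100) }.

Factor the denominator: s^3 - 4*s^2 + 25*s - 100 = (s - 4)*(s^2 + 25).
Partial fraction decomposition gives [1/(s - 4)] + [4*s/(s^2 + 25)] + [15/(s^2 + 25)].
Invert each term: 1/(s - 4) ↔ e^(4t); 4·s/(s^2 + 25) ↔ 4cos(5t); 3·5/(s^2 + 25) ↔ 3sin(5t).

exp(4*t) + 3*sin(5*t) + 4*cos(5*t)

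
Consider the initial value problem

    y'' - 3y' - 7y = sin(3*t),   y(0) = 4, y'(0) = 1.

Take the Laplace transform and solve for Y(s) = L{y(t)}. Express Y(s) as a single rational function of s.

Take the Laplace transform of both sides.
The derivative rules (L{y''} = s^2 Y - s·y(0) - y'(0) and L{y'} = sY - y(0), with y(0) = 4, y'(0) = 1) turn the left side into (s^2 - 3*s - 7)Y - (4*s - 11).
The right side is L{sin(3*t)} = 3/(s^2 + 9).
So (s^2 - 3*s - 7)Y = 3/(s^2 + 9) + (4*s - 11).
Divide through and combine into a single rational function.

Y(s) = (4*s^3 - 11*s^2 + 36*s - 96)/(s^4 - 3*s^3 + 2*s^2 - 27*s - 63)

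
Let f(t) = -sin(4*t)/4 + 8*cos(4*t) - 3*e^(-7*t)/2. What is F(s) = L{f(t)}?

The transform is linear, so treat each term independently.
(-3/2)·[L{e^(-7t)} = 1/(s + 7)]; (8)·[L{cos(4t)} = s/(s^2 + 16)]; (-1/4)·[L{sin(4t)} = 4/(s^2 + 16)].

F(s) = 8*s/(s^2 + 16) - 1/(s^2 + 16) - 3/(2*(s + 7))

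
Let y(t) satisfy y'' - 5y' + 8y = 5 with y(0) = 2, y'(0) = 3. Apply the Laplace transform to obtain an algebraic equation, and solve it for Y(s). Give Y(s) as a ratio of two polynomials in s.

Y(s) = (2*s^2 - 7*s + 5)/(s^3 - 5*s^2 + 8*s)

Apply the Laplace transform to the equation.
With L{y''} = s^2 Y - s·y(0) - y'(0) and L{y'} = sY - y(0), with y(0) = 2, y'(0) = 3: the LHS transforms to (s^2 - 5*s + 8)Y - (2*s - 7).
The right side is L{5} = 5/s.
So (s^2 - 5*s + 8)Y = 5/s + (2*s - 7).
Isolate Y and clear denominators.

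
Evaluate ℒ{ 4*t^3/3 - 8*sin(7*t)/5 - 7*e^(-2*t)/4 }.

The transform is linear, so treat each term independently.
(-8/5)·[L{sin(7t)} = 7/(s^2 + 49)]; (-7/4)·[L{e^(-2t)} = 1/(s + 2)]; (4/3)·[L{t^3} = 3!/s^4 = 6/s^4].

-56/(5*(s^2 + 49)) - 7/(4*(s + 2)) + 8/s^4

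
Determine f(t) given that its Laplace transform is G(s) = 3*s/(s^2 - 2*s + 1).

Factor the denominator: s^2 - 2*s + 1 = (s - 1)^2.
Partial fraction decomposition gives [3/(s - 1)] + [3/(s - 1)^2].
Invert each term: 3/(s - 1) ↔ 3e^(t); 3/(s - 1)^2 ↔ 3t·e^(t).

f(t) = 3*t*exp(t) + 3*exp(t)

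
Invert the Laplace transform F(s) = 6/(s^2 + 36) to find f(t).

f(t) = sin(6*t)

Since L{sin(6t)} = 6/(s^2 + 36), the inverse is sin(6*t).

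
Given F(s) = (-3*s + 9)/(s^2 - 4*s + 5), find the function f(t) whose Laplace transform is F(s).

Complete the square in the denominator: s^2 - 4*s + 5 = (s - 2)^2 + 1^2.
Split the numerator to match: -3*s + 9 = -3·(s - 2) + 3·1.
Invert each term: -3·(s - 2)/((s - 2)^2 + 1) ↔ -3e^(2t)cos(t); 3·1/((s - 2)^2 + 1) ↔ 3e^(2t)sin(t).

f(t) = 3*exp(2*t)*sin(t) - 3*exp(2*t)*cos(t)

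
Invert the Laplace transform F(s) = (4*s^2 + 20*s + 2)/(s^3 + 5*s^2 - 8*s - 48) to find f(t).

f(t) = 2*t*exp(-4*t) + 2*exp(3*t) + 2*exp(-4*t)

Factor the denominator: s^3 + 5*s^2 - 8*s - 48 = (s - 3)*(s + 4)^2.
Partial fraction decomposition gives [2/(s + 4)] + [2/(s + 4)^2] + [2/(s - 3)].
Invert each term: 2/(s + 4) ↔ 2e^(-4t); 2/(s + 4)^2 ↔ 2t·e^(-4t); 2/(s - 3) ↔ 2e^(3t).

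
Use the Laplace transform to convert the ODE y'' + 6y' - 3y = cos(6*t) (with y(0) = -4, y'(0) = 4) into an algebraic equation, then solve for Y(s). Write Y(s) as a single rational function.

Y(s) = (-4*s^3 - 20*s^2 - 143*s - 720)/(s^4 + 6*s^3 + 33*s^2 + 216*s - 108)

Take the Laplace transform of both sides.
With L{y''} = s^2 Y - s·y(0) - y'(0) and L{y'} = sY - y(0), with y(0) = -4, y'(0) = 4: the LHS transforms to (s^2 + 6*s - 3)Y - (-4*s - 20).
The right side is L{cos(6*t)} = s/(s^2 + 36).
So (s^2 + 6*s - 3)Y = s/(s^2 + 36) + (-4*s - 20).
Solve for Y(s) and write it as one ratio of polynomials.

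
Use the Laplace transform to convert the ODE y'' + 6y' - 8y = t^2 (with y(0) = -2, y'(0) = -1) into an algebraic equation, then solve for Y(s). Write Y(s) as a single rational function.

Take the Laplace transform of both sides.
The derivative rules (L{y''} = s^2 Y - s·y(0) - y'(0) and L{y'} = sY - y(0), with y(0) = -2, y'(0) = -1) turn the left side into (s^2 + 6*s - 8)Y - (-2*s - 13).
The right side is L{t^2} = 2/s^3.
So (s^2 + 6*s - 8)Y = 2/s^3 + (-2*s - 13).
Isolate Y and clear denominators.

Y(s) = (-2*s^4 - 13*s^3 + 2)/(s^5 + 6*s^4 - 8*s^3)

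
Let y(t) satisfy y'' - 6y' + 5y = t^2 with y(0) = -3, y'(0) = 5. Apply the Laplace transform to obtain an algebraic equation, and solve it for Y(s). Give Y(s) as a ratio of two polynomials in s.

Take the Laplace transform of both sides.
Using L{y''} = s^2 Y - s·y(0) - y'(0) and L{y'} = sY - y(0), with y(0) = -3, y'(0) = 5, the left side becomes (s^2 - 6*s + 5)Y - (-3*s + 23).
The right side is L{t^2} = 2/s^3.
So (s^2 - 6*s + 5)Y = 2/s^3 + (-3*s + 23).
Divide through and combine into a single rational function.

Y(s) = (-3*s^4 + 23*s^3 + 2)/(s^5 - 6*s^4 + 5*s^3)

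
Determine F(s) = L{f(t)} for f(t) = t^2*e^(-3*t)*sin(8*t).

L{sin(8t)} = 8/(s^2 + 64).
Multiplying by e^(-3t) shifts s → s + 3, so L{e^(-3*t)*sin(8*t)} = 8/((s + 3)^2 + 64).
Then apply L{t^2·g(t)} = (-1)^2 d^2/ds^2[G(s)] with G(s) = 8/((s + 3)^2 + 64):
differentiating 2 times and applying the sign gives 16*(3*s^2 + 18*s - 37)/(s^2 + 6*s + 73)^3.

F(s) = 16*(3*s^2 + 18*s - 37)/(s^2 + 6*s + 73)^3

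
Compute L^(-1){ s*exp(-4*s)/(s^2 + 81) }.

Heaviside(t - 4)*(cos(9*t - 36))

The factor e^(-4s) signals a time shift by c = 4 (second shifting theorem).
L{cos(9t)} = s/(s^2 + 81), so L^-1{s/(s^2 + 81)} = cos(9*t).
Hence the inverse is u(t - 4) times that function evaluated at t - 4.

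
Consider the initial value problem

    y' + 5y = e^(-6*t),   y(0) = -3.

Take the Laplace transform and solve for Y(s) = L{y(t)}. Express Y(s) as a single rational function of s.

Take the Laplace transform of both sides.
The derivative rules (L{y'} = sY - y(0) = sY - (-3)) turn the left side into (s + 5)Y - (-3).
The right side is L{e^(-6*t)} = 1/(s + 6).
So (s + 5)Y = 1/(s + 6) + (-3).
Isolate Y and clear denominators.

Y(s) = (-3*s - 17)/(s^2 + 11*s + 30)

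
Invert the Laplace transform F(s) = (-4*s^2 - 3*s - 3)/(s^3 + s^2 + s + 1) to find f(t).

f(t) = -sin(t) - 2*cos(t) - 2*exp(-t)

Factor the denominator: s^3 + s^2 + s + 1 = (s + 1)*(s^2 + 1).
Partial fraction decomposition gives [-2/(s + 1)] + [-2*s/(s^2 + 1)] + [-1/(s^2 + 1)].
Invert each term: -2/(s + 1) ↔ -2e^(-t); -2·s/(s^2 + 1) ↔ -2cos(t); -1·1/(s^2 + 1) ↔ -sin(t).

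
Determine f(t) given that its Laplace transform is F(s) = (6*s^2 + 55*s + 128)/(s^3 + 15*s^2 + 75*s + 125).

Factor the denominator: s^3 + 15*s^2 + 75*s + 125 = (s + 5)^3.
Partial fraction decomposition gives [6/(s + 5)] + [-5/(s + 5)^2] + [3/(s + 5)^3].
Invert each term: 6/(s + 5) ↔ 6e^(-5t); -5/(s + 5)^2 ↔ -5t·e^(-5t); 3/(s + 5)^3 ↔ (3/2)t^2·e^(-5t).

f(t) = 3*t^2*exp(-5*t)/2 - 5*t*exp(-5*t) + 6*exp(-5*t)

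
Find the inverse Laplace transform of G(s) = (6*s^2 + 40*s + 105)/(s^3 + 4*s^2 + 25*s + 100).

Factor the denominator: s^3 + 4*s^2 + 25*s + 100 = (s + 4)*(s^2 + 25).
Partial fraction decomposition gives [1/(s + 4)] + [5*s/(s^2 + 25)] + [20/(s^2 + 25)].
Invert each term: 1/(s + 4) ↔ e^(-4t); 5·s/(s^2 + 25) ↔ 5cos(5t); 4·5/(s^2 + 25) ↔ 4sin(5t).

4*sin(5*t) + 5*cos(5*t) + exp(-4*t)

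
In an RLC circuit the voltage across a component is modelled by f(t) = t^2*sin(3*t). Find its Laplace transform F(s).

F(s) = 18*(s^2 - 3)/(s^2 + 9)^3

L{sin(3t)} = 3/(s^2 + 9).
Then apply L{t^2·g(t)} = (-1)^2 d^2/ds^2[G(s)] with G(s) = 3/(s^2 + 9):
differentiating 2 times and applying the sign gives 18*(s^2 - 3)/(s^2 + 9)^3.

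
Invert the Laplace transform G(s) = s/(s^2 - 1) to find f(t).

f(t) = cosh(t)

Since L{cosh(t)} = s/(s^2 - 1), the inverse is cosh(t).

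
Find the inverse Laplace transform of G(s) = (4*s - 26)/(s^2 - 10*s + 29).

Complete the square in the denominator: s^2 - 10*s + 29 = (s - 5)^2 + 2^2.
Split the numerator to match: 4*s - 26 = 4·(s - 5) - 3·2.
Invert each term: 4·(s - 5)/((s - 5)^2 + 4) ↔ 4e^(5t)cos(2t); -3·2/((s - 5)^2 + 4) ↔ -3e^(5t)sin(2t).

-3*exp(5*t)*sin(2*t) + 4*exp(5*t)*cos(2*t)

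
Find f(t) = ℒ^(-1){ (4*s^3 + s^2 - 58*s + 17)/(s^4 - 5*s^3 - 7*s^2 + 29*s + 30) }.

Factor the denominator: s^4 - 5*s^3 - 7*s^2 + 29*s + 30 = (s - 5)*(s - 3)*(s + 1)*(s + 2).
Partial fraction decomposition gives [3/(s + 1)] + [1/(s - 3)] + [-3/(s + 2)] + [3/(s - 5)].
Invert each term: 3/(s + 1) ↔ 3e^(-t); 1/(s - 3) ↔ e^(3t); -3/(s + 2) ↔ -3e^(-2t); 3/(s - 5) ↔ 3e^(5t).

f(t) = 3*exp(5*t) + exp(3*t) + 3*exp(-t) - 3*exp(-2*t)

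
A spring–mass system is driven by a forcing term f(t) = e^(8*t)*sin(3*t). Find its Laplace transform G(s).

G(s) = 3/((s - 8)^2 + 9)

L{sin(3t)} = 3/(s^2 + 9).
By the first shifting theorem, multiplying by e^(8t) replaces s with s - 8.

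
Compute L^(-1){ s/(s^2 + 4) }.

cos(2*t)

Since L{cos(2t)} = s/(s^2 + 4), the inverse is cos(2*t).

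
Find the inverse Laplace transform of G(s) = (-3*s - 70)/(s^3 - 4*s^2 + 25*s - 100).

Factor the denominator: s^3 - 4*s^2 + 25*s - 100 = (s - 4)*(s^2 + 25).
Partial fraction decomposition gives [-2/(s - 4)] + [2*s/(s^2 + 25)] + [5/(s^2 + 25)].
Invert each term: -2/(s - 4) ↔ -2e^(4t); 2·s/(s^2 + 25) ↔ 2cos(5t); 1·5/(s^2 + 25) ↔ sin(5t).

-2*exp(4*t) + sin(5*t) + 2*cos(5*t)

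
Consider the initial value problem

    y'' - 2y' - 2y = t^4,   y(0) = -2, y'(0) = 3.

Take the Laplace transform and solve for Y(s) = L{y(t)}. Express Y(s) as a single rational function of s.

Y(s) = (-2*s^6 + 7*s^5 + 24)/(s^7 - 2*s^6 - 2*s^5)

Laplace-transform each side.
The derivative rules (L{y''} = s^2 Y - s·y(0) - y'(0) and L{y'} = sY - y(0), with y(0) = -2, y'(0) = 3) turn the left side into (s^2 - 2*s - 2)Y - (-2*s + 7).
The right side is L{t^4} = 24/s^5.
So (s^2 - 2*s - 2)Y = 24/s^5 + (-2*s + 7).
Isolate Y and clear denominators.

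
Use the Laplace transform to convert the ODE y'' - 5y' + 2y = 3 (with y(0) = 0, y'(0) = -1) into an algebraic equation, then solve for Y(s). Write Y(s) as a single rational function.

Apply the Laplace transform to the equation.
Using L{y''} = s^2 Y - s·y(0) - y'(0) and L{y'} = sY - y(0), with y(0) = 0, y'(0) = -1, the left side becomes (s^2 - 5*s + 2)Y - (-1).
The right side is L{3} = 3/s.
So (s^2 - 5*s + 2)Y = 3/s + (-1).
Isolate Y and clear denominators.

Y(s) = (-s + 3)/(s^3 - 5*s^2 + 2*s)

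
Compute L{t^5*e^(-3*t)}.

120/(s + 3)^6

L{t^5} = 5!/s^6 = 120/s^6.
By the first shifting theorem, multiplying by e^(-3t) replaces s with s + 3.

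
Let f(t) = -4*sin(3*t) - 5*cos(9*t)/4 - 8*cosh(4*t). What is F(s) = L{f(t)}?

F(s) = -5*s/(4*(s^2 + 81)) - 8*s/(s^2 - 16) - 12/(s^2 + 9)

The transform is linear, so treat each term independently.
(-5/4)·[L{cos(9t)} = s/(s^2 + 81)]; (-4)·[L{sin(3t)} = 3/(s^2 + 9)]; (-8)·[L{cosh(4t)} = s/(s^2 - 16)].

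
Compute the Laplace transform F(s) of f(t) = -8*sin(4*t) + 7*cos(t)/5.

Apply the Laplace transform termwise.
(-8)·[L{sin(4t)} = 4/(s^2 + 16)]; (7/5)·[L{cos(t)} = s/(s^2 + 1)].

F(s) = 7*s/(5*(s^2 + 1)) - 32/(s^2 + 16)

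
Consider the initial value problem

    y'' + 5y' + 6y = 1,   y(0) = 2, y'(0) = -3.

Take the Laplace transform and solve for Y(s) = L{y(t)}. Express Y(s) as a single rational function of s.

Y(s) = (2*s^2 + 7*s + 1)/(s^3 + 5*s^2 + 6*s)

Laplace-transform each side.
Using L{y''} = s^2 Y - s·y(0) - y'(0) and L{y'} = sY - y(0), with y(0) = 2, y'(0) = -3, the left side becomes (s^2 + 5*s + 6)Y - (2*s + 7).
The right side is L{1} = 1/s.
So (s^2 + 5*s + 6)Y = 1/s + (2*s + 7).
Solve for Y(s) and write it as one ratio of polynomials.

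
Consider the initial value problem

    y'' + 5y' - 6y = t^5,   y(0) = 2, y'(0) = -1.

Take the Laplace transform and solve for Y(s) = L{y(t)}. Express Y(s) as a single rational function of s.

Take the Laplace transform of both sides.
With L{y''} = s^2 Y - s·y(0) - y'(0) and L{y'} = sY - y(0), with y(0) = 2, y'(0) = -1: the LHS transforms to (s^2 + 5*s - 6)Y - (2*s + 9).
The right side is L{t^5} = 120/s^6.
So (s^2 + 5*s - 6)Y = 120/s^6 + (2*s + 9).
Solve for Y(s) and write it as one ratio of polynomials.

Y(s) = (2*s^7 + 9*s^6 + 120)/(s^8 + 5*s^7 - 6*s^6)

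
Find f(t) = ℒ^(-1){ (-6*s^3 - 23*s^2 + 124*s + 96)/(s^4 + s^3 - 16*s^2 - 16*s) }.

f(t) = -exp(4*t) - 6 - 3*exp(-t) + 4*exp(-4*t)

Factor the denominator: s^4 + s^3 - 16*s^2 - 16*s = s*(s - 4)*(s + 1)*(s + 4).
Partial fraction decomposition gives [4/(s + 4)] + [-3/(s + 1)] + [-6/s] + [-1/(s - 4)].
Invert each term: 4/(s + 4) ↔ 4e^(-4t); -3/(s + 1) ↔ -3e^(-t); -6/(s - 0) ↔ -6e^(0t); -1/(s - 4) ↔ -e^(4t).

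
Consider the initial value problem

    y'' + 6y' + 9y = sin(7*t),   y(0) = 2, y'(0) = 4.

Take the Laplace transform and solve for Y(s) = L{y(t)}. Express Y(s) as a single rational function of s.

Laplace-transform each side.
With L{y''} = s^2 Y - s·y(0) - y'(0) and L{y'} = sY - y(0), with y(0) = 2, y'(0) = 4: the LHS transforms to (s^2 + 6*s + 9)Y - (2*s + 16).
The right side is L{sin(7*t)} = 7/(s^2 + 49).
So (s^2 + 6*s + 9)Y = 7/(s^2 + 49) + (2*s + 16).
Divide through and combine into a single rational function.

Y(s) = (2*s^3 + 16*s^2 + 98*s + 791)/(s^4 + 6*s^3 + 58*s^2 + 294*s + 441)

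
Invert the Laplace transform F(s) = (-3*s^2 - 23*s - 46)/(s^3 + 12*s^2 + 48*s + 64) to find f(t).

Factor the denominator: s^3 + 12*s^2 + 48*s + 64 = (s + 4)^3.
Partial fraction decomposition gives [-3/(s + 4)] + [(s + 4)^(-2)] + [-2/(s + 4)^3].
Invert each term: -3/(s + 4) ↔ -3e^(-4t); 1/(s + 4)^2 ↔ t·e^(-4t); -2/(s + 4)^3 ↔ (-1)t^2·e^(-4t).

f(t) = -t^2*exp(-4*t) + t*exp(-4*t) - 3*exp(-4*t)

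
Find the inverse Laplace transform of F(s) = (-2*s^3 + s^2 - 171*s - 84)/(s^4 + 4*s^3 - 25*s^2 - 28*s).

-4*exp(4*t) + 3 + 3*exp(-t) - 4*exp(-7*t)

Factor the denominator: s^4 + 4*s^3 - 25*s^2 - 28*s = s*(s - 4)*(s + 1)*(s + 7).
Partial fraction decomposition gives [-4/(s + 7)] + [-4/(s - 4)] + [3/s] + [3/(s + 1)].
Invert each term: -4/(s + 7) ↔ -4e^(-7t); -4/(s - 4) ↔ -4e^(4t); 3/(s - 0) ↔ 3e^(0t); 3/(s + 1) ↔ 3e^(-t).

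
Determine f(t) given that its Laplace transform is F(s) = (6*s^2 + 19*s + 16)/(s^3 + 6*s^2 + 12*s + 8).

f(t) = t^2*exp(-2*t) - 5*t*exp(-2*t) + 6*exp(-2*t)

Factor the denominator: s^3 + 6*s^2 + 12*s + 8 = (s + 2)^3.
Partial fraction decomposition gives [6/(s + 2)] + [-5/(s + 2)^2] + [2/(s + 2)^3].
Invert each term: 6/(s + 2) ↔ 6e^(-2t); -5/(s + 2)^2 ↔ -5t·e^(-2t); 2/(s + 2)^3 ↔ (1)t^2·e^(-2t).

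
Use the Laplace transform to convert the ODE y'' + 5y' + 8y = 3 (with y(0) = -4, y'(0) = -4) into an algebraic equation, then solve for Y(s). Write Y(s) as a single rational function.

Y(s) = (-4*s^2 - 24*s + 3)/(s^3 + 5*s^2 + 8*s)

Apply the Laplace transform to the equation.
The derivative rules (L{y''} = s^2 Y - s·y(0) - y'(0) and L{y'} = sY - y(0), with y(0) = -4, y'(0) = -4) turn the left side into (s^2 + 5*s + 8)Y - (-4*s - 24).
The right side is L{3} = 3/s.
So (s^2 + 5*s + 8)Y = 3/s + (-4*s - 24).
Solve for Y(s) and write it as one ratio of polynomials.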